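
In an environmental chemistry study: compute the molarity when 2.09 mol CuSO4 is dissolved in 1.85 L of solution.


M = n/V = 2.09/1.85 = 1.130 mol/L

1.130 M


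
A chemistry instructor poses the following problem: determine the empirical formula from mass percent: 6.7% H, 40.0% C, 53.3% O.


Assume 100 g sample. Moles of each element:
  H: 6.7/1.008 = 6.647 mol
  C: 40.0/12.01 = 3.331 mol
  O: 53.3/16.0 = 3.331 mol
Divide by smallest (3.331):
  H: 6.647/3.331 = 2.0
  C: 3.331/3.331 = 1.0
  O: 3.331/3.331 = 1.0
Empirical formula: CH2O

CH2O


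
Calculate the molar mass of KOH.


M(KOH) = 1×39.1 + 1×16.0 + 1×1.008
= 39.1 + 16.0 + 1.01
= 56.11 g/mol

56.11 g/mol


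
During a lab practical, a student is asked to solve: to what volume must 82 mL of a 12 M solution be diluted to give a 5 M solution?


C1V1 = C2V2
12 × 82 = 5 × V2
V2 = 984/5 = 196.8 mL

196.8 mL


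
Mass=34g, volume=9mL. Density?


ρ = mass/volume
= 34/9
= 3.778 g/mL

3.778 g/mL


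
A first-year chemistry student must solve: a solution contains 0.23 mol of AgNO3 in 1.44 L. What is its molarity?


M = n/V = 0.23/1.44 = 0.160 mol/L

0.160 M


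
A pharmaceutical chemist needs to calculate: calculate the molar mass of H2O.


M(H2O) = 2×1.008 + 1×16.0
= 2.02 + 16.0
= 18.02 g/mol

18.02 g/mol


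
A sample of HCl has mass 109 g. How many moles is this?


M(HCl) = 36.46 g/mol
n = mass/M = 109/36.46 = 2.9896 mol

2.9896 mol


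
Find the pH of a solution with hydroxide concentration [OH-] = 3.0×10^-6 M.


pOH = -log10([OH-]) = -log10(3.0×10^-6)
= 6 - log10(3.0) = 5.52
pH = 14 - pOH = 14 - 5.52 = 8.48

8.48


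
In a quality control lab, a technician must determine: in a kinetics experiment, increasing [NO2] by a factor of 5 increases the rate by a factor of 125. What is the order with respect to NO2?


rate ∝ [NO2]^n
5^n = 125 → n = 3
Order in NO2: 3

3


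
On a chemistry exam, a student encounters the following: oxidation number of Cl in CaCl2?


halide: -1
Oxidation number: -1

-1


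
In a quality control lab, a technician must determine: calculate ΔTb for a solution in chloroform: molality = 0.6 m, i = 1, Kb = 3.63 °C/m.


ΔTb = Kb × m × i
= 3.63 × 0.6 × 1
= 2.178 °C

2.178 °C


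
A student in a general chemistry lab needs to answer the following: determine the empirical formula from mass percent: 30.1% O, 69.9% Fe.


Assume 100 g sample. Moles of each element:
  O: 30.1/16.0 = 1.881 mol
  Fe: 69.9/55.85 = 1.252 mol
Divide by smallest (1.252):
  O: 1.881/1.252 = 1.5
  Fe: 1.252/1.252 = 1.0
Multiply all ratios by 2 to obtain whole numbers.
Empirical formula: Fe2O3

Fe2O3


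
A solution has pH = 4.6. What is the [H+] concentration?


[H+] = 10^(-pH) = 10^(-4.6)
= 2.51×10^-5 M

2.51×10^-5 M


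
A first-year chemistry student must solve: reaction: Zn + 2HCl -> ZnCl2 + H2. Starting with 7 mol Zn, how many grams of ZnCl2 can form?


Mole ratio ZnCl2:Zn = 1:1
n(ZnCl2) = 7 × 1/1 = 7.000 mol
mass = 7.000 × 136.28 = 953.96 g

953.96 g


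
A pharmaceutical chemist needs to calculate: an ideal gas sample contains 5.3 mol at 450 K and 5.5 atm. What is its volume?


PV = nRT  (R = 0.08206 L·atm/(mol·K))
V = nRT/P = 5.3×0.08206×450/5.5
= 35.584 L

35.584 L


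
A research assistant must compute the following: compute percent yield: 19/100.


% yield = actual/theoretical × 100
= 19/100 × 100
= 19.0%

19.0%


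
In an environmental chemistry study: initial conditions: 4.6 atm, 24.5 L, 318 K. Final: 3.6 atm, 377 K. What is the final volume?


P1V1/T1 = P2V2/T2
V2 = P1V1T2/(T1P2)
= 4.6×24.5×377/(318×3.6)
= 37.114 L

37.114 L


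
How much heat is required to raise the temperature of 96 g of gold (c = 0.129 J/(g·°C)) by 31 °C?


q = mcΔT = 96 × 0.129 × 31
= 383.90 J

383.90 J


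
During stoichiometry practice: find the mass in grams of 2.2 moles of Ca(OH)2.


M(Ca(OH)2) = 74.1 g/mol
mass = n × M = 2.2 × 74.1 = 163.02 g

163.02 g


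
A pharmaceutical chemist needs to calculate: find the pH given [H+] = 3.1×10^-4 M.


pH = -log10([H+]) = -log10(3.1×10^-4)
= 4 - log10(3.1)
= 4 - 0.49
= 3.51

3.51


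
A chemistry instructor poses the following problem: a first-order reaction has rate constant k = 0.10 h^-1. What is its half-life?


t½ = ln2/k = 0.693147/(0.10 h^-1)
= 6.931 h

6.931 h


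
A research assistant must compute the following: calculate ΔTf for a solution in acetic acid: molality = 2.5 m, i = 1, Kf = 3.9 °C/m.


ΔTf = Kf × m × i
= 3.9 × 2.5 × 1
= 9.75 °C

9.75 °C


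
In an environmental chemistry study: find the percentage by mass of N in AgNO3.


M(AgNO3) = 1×107.87 + 1×14.01 + 3×16.0 = 169.88 g/mol
Mass of N = 1 × 14.01 = 14.01 g/mol
% N = 14.01/169.88 × 100 = 8.25%

8.25%


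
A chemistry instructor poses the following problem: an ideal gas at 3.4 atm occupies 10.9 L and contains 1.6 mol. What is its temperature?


PV = nRT  (R = 0.08206 L·atm/(mol·K))
T = PV/(nR) = 3.4×10.9/(1.6×0.08206)
= 37.06/0.131296
= 282.26 K

282.26 K


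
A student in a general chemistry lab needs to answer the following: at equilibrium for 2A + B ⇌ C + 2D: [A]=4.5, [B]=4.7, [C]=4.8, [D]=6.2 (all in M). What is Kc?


Kc = [C][D]^2/([A]^2[B])
= (4.8^1 × 6.2^2)/(4.5^2 × 4.7^1)
= 184.512/95.175
= 1.939

1.939


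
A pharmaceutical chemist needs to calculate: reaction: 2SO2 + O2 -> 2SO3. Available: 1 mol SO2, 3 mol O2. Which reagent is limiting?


Mole ratio available / coefficient:
  SO2: 1/2 = 0.500
  O2: 3/1 = 3.000
Smaller ratio is limiting.

SO2


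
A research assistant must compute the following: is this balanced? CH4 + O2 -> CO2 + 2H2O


Equation: CH4 + O2 -> CO2 + 2H2O
Check atoms: C: 1=1, H: 4=4, O: 2≠4
Not balanced

No, not balanced


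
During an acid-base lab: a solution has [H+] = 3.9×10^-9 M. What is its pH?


pH = -log10([H+]) = -log10(3.9×10^-9)
= 9 - log10(3.9)
= 9 - 0.59
= 8.41

8.41


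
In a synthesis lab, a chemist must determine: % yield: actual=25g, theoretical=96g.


% yield = actual/theoretical × 100
= 25/96 × 100
= 26.04%

26.04%


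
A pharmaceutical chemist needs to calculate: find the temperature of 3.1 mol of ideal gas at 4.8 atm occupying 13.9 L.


PV = nRT  (R = 0.08206 L·atm/(mol·K))
T = PV/(nR) = 4.8×13.9/(3.1×0.08206)
= 66.72/0.254386
= 262.28 K

262.28 K


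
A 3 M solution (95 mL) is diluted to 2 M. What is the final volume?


C1V1 = C2V2
3 × 95 = 2 × V2
V2 = 285/2 = 142.5 mL

142.5 mL


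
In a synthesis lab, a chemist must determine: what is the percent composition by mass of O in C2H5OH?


M(C2H5OH) = 2×12.01 + 6×1.008 + 1×16.0 = 46.068 g/mol
Mass of O = 1 × 16.0 = 16.00 g/mol
% O = 16.00/46.068 × 100 = 34.73%

34.73%


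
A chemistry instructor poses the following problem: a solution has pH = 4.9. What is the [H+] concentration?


[H+] = 10^(-pH) = 10^(-4.9)
= 1.26×10^-5 M

1.26×10^-5 M


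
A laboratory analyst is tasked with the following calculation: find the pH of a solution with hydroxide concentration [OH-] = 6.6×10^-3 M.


pOH = -log10([OH-]) = -log10(6.6×10^-3)
= 3 - log10(6.6) = 2.18
pH = 14 - pOH = 14 - 2.18 = 11.82

11.82


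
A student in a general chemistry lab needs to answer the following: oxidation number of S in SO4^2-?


x + 4(-2) = -2, so x = +6
Oxidation number: +6

+6


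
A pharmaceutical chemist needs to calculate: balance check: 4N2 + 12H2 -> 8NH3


Equation: 4N2 + 12H2 -> 8NH3
Check atoms: H: 24=24, N: 8=8
Balanced

Yes, balanced


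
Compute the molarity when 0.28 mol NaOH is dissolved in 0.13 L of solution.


M = n/V = 0.28/0.13 = 2.154 mol/L

2.154 M


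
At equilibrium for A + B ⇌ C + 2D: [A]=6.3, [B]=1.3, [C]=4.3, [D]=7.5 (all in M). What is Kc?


Kc = [C][D]^2/([A][B])
= (4.3^1 × 7.5^2)/(6.3^1 × 1.3^1)
= 241.875/8.19
= 29.53

29.53


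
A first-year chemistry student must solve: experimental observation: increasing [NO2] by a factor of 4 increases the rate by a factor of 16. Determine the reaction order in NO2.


rate ∝ [NO2]^n
4^n = 16 → n = 2
Order in NO2: 2

2


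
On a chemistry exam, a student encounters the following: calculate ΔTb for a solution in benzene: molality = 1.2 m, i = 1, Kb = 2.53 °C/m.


ΔTb = Kb × m × i
= 2.53 × 1.2 × 1
= 3.036 °C

3.036 °C


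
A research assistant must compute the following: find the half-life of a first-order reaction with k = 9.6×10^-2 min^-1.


t½ = ln2/k = 0.693147/(9.6×10^-2 min^-1)
= 7.220 min

7.220 min


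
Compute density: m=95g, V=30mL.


ρ = mass/volume
= 95/30
= 3.167 g/mL

3.167 g/mL


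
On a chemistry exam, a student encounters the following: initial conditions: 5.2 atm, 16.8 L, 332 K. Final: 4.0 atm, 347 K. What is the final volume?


P1V1/T1 = P2V2/T2
V2 = P1V1T2/(T1P2)
= 5.2×16.8×347/(332×4.0)
= 22.827 L

22.827 L


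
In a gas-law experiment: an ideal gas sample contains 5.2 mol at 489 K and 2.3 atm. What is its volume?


PV = nRT  (R = 0.08206 L·atm/(mol·K))
V = nRT/P = 5.2×0.08206×489/2.3
= 90.723 L

90.723 L


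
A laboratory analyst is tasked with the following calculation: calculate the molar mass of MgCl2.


M(MgCl2) = 1×24.31 + 2×35.45
= 24.31 + 70.9
= 95.21 g/mol

95.21 g/mol


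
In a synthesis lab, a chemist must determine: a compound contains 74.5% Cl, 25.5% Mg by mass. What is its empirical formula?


Assume 100 g sample. Moles of each element:
  Cl: 74.5/35.45 = 2.102 mol
  Mg: 25.5/24.31 = 1.049 mol
Divide by smallest (1.049):
  Cl: 2.102/1.049 = 2.0
  Mg: 1.049/1.049 = 1.0
Empirical formula: MgCl2

MgCl2


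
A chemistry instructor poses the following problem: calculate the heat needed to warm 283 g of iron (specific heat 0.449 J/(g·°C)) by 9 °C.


q = mcΔT = 283 × 0.449 × 9
= 1143.60 J

1143.60 J


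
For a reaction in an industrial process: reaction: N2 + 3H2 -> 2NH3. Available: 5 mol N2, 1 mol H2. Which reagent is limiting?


Mole ratio available / coefficient:
  N2: 5/1 = 5.000
  H2: 1/3 = 0.333
Smaller ratio is limiting.

H2


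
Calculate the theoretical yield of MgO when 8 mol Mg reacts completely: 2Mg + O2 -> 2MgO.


Mole ratio MgO:Mg = 2:2
n(MgO) = 8 × 2/2 = 8.000 mol
mass = 8.000 × 40.31 = 322.48 g

322.48 g


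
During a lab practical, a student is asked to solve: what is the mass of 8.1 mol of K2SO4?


M(K2SO4) = 174.27 g/mol
mass = n × M = 8.1 × 174.27 = 1411.59 g

1411.59 g


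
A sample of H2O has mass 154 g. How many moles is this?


M(H2O) = 18.02 g/mol
n = mass/M = 154/18.02 = 8.5461 mol

8.5461 mol


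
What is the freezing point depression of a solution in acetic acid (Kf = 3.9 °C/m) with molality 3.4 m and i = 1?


ΔTf = Kf × m × i
= 3.9 × 3.4 × 1
= 13.26 °C

13.26 °C


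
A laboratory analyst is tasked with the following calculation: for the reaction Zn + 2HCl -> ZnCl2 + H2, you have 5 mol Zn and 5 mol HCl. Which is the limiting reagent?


Mole ratio available / coefficient:
  Zn: 5/1 = 5.000
  HCl: 5/2 = 2.500
Smaller ratio is limiting.

HCl


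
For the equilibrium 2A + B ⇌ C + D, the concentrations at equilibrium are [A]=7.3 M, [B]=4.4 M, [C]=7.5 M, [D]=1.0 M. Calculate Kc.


Kc = [C][D]/([A]^2[B])
= (7.5^1 × 1.0^1)/(7.3^2 × 4.4^1)
= 7.5/234.476
= 0.03199

0.03199


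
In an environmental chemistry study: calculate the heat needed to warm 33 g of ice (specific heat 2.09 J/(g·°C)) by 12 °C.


q = mcΔT = 33 × 2.09 × 12
= 827.64 J

827.64 J


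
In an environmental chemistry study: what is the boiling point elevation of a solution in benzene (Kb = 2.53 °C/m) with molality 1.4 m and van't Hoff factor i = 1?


ΔTb = Kb × m × i
= 2.53 × 1.4 × 1
= 3.542 °C

3.542 °C


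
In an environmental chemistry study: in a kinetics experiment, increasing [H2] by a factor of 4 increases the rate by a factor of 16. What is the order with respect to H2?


rate ∝ [H2]^n
4^n = 16 → n = 2
Order in H2: 2

2


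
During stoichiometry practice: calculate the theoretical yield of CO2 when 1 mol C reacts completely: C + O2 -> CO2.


Mole ratio CO2:C = 1:1
n(CO2) = 1 × 1/1 = 1.000 mol
mass = 1.000 × 44.01 = 44.01 g

44.01 g


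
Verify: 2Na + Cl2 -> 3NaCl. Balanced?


Equation: 2Na + Cl2 -> 3NaCl
Check atoms: Cl: 2≠3, Na: 2≠3
Not balanced

No, not balanced


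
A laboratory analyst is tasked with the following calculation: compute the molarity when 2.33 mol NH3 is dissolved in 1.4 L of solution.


M = n/V = 2.33/1.4 = 1.664 mol/L

1.664 M


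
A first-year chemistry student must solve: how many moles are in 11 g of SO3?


M(SO3) = 80.07 g/mol
n = mass/M = 11/80.07 = 0.1374 mol

0.1374 mol


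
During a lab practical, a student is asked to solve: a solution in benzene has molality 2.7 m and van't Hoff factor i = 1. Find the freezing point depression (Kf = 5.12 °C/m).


ΔTf = Kf × m × i
= 5.12 × 2.7 × 1
= 13.824 °C

13.824 °C


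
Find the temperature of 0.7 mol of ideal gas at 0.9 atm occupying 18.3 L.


PV = nRT  (R = 0.08206 L·atm/(mol·K))
T = PV/(nR) = 0.9×18.3/(0.7×0.08206)
= 16.47/0.057442
= 286.72 K

286.72 K


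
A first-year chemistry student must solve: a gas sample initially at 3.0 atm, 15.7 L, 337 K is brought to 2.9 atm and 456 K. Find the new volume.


P1V1/T1 = P2V2/T2
V2 = P1V1T2/(T1P2)
= 3.0×15.7×456/(337×2.9)
= 21.976 L

21.976 L


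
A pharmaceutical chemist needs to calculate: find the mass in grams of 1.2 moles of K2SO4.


M(K2SO4) = 174.27 g/mol
mass = n × M = 1.2 × 174.27 = 209.12 g

209.12 g


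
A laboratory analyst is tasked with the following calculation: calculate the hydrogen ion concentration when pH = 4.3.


[H+] = 10^(-pH) = 10^(-4.3)
= 5.01×10^-5 M

5.01×10^-5 M


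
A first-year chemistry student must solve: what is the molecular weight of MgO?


M(MgO) = 1×24.31 + 1×16.0
= 24.31 + 16.0
= 40.31 g/mol

40.31 g/mol


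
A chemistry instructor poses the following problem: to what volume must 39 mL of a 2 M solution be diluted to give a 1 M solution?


C1V1 = C2V2
2 × 39 = 1 × V2
V2 = 78/1 = 78.0 mL

78.0 mL


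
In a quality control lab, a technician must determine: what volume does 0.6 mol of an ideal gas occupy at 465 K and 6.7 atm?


PV = nRT  (R = 0.08206 L·atm/(mol·K))
V = nRT/P = 0.6×0.08206×465/6.7
= 3.417 L

3.417 L


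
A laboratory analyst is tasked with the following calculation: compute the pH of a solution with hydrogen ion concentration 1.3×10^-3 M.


pH = -log10([H+]) = -log10(1.3×10^-3)
= 3 - log10(1.3)
= 3 - 0.11
= 2.89

2.89


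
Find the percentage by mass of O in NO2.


M(NO2) = 1×14.01 + 2×16.0 = 46.01 g/mol
Mass of O = 2 × 16.0 = 32.00 g/mol
% O = 32.00/46.01 × 100 = 69.55%

69.55%


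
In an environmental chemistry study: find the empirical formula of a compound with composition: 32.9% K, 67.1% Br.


Assume 100 g sample. Moles of each element:
  K: 32.9/39.1 = 0.841 mol
  Br: 67.1/79.9 = 0.84 mol
Divide by smallest (0.84):
  K: 0.841/0.84 = 1.0
  Br: 0.84/0.84 = 1.0
Empirical formula: KBr

KBr


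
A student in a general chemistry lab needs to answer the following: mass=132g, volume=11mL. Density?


ρ = mass/volume
= 132/11
= 12.0 g/mL

12.0 g/mL


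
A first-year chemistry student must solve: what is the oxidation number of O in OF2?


F is always -1; 2(-1) + x = 0, so O = +2
Oxidation number: +2

+2


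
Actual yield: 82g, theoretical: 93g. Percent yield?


% yield = actual/theoretical × 100
= 82/93 × 100
= 88.17%

88.17%


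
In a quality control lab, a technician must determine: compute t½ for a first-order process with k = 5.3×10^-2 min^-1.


t½ = ln2/k = 0.693147/(5.3×10^-2 min^-1)
= 13.08 min

13.08 min


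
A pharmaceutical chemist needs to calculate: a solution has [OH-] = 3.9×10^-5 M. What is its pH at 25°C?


pOH = -log10([OH-]) = -log10(3.9×10^-5)
= 5 - log10(3.9) = 4.41
pH = 14 - pOH = 14 - 4.41 = 9.59

9.59


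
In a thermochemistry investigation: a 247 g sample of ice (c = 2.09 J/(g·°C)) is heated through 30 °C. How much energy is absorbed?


q = mcΔT = 247 × 2.09 × 30
= 15486.90 J

15486.90 J


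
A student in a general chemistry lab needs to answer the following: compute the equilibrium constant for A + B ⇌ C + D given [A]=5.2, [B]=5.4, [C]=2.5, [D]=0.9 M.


Kc = [C][D]/([A][B])
= (2.5^1 × 0.9^1)/(5.2^1 × 5.4^1)
= 2.25/28.08
= 0.08013

0.08013


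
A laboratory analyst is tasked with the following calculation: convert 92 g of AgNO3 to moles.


M(AgNO3) = 169.88 g/mol
n = mass/M = 92/169.88 = 0.5416 mol

0.5416 mol


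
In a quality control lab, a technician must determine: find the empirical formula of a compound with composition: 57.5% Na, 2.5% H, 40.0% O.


Assume 100 g sample. Moles of each element:
  Na: 57.5/22.99 = 2.501 mol
  H: 2.5/1.008 = 2.48 mol
  O: 40.0/16.0 = 2.5 mol
Divide by smallest (2.48):
  Na: 2.501/2.48 = 1.01
  H: 2.48/2.48 = 1.0
  O: 2.5/2.48 = 1.01
Empirical formula: NaOH

NaOH


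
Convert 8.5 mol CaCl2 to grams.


M(CaCl2) = 110.98 g/mol
mass = n × M = 8.5 × 110.98 = 943.33 g

943.33 g


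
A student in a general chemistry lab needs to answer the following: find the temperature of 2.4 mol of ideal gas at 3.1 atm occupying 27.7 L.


PV = nRT  (R = 0.08206 L·atm/(mol·K))
T = PV/(nR) = 3.1×27.7/(2.4×0.08206)
= 85.87/0.196944
= 436.01 K

436.01 K


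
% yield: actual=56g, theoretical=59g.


% yield = actual/theoretical × 100
= 56/59 × 100
= 94.92%

94.92%


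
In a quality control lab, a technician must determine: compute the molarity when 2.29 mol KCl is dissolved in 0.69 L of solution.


M = n/V = 2.29/0.69 = 3.319 mol/L

3.319 M


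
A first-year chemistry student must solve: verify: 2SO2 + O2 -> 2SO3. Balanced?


Equation: 2SO2 + O2 -> 2SO3
Check atoms: O: 6=6, S: 2=2
Balanced

Yes, balanced


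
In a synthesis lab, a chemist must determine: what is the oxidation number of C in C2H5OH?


2x + 6(+1) + (-2) = 0, so x = -2
Oxidation number: -2

-2


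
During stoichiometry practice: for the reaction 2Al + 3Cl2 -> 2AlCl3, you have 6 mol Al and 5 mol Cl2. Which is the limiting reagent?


Mole ratio available / coefficient:
  Al: 6/2 = 3.000
  Cl2: 5/3 = 1.667
Smaller ratio is limiting.

Cl2


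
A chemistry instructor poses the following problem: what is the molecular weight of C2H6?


M(C2H6) = 2×12.01 + 6×1.008
= 24.02 + 6.05
= 30.07 g/mol

30.07 g/mol


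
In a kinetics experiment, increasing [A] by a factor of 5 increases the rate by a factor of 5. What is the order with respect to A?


rate ∝ [A]^n
5^n = 5 → n = 1
Order in A: 1

1


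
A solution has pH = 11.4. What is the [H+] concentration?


[H+] = 10^(-pH) = 10^(-11.4)
= 3.98×10^-12 M

3.98×10^-12 M


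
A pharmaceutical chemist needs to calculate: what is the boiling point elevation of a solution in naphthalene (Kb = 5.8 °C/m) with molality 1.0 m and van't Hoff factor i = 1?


ΔTb = Kb × m × i
= 5.8 × 1.0 × 1
= 5.8 °C

5.8 °C


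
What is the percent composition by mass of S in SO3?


M(SO3) = 1×32.07 + 3×16.0 = 80.07 g/mol
Mass of S = 1 × 32.07 = 32.07 g/mol
% S = 32.07/80.07 × 100 = 40.05%

40.05%


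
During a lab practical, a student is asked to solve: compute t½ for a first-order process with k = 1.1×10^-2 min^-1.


t½ = ln2/k = 0.693147/(1.1×10^-2 min^-1)
= 63.01 min

63.01 min


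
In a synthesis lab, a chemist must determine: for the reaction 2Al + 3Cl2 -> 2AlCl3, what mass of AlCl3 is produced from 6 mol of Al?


Mole ratio AlCl3:Al = 2:2
n(AlCl3) = 6 × 2/2 = 6.000 mol
mass = 6.000 × 133.33 = 799.98 g

799.98 g


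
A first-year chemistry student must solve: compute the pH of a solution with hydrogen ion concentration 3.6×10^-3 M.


pH = -log10([H+]) = -log10(3.6×10^-3)
= 3 - log10(3.6)
= 3 - 0.56
= 2.44

2.44


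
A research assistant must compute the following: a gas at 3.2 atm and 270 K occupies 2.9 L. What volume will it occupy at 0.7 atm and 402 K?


P1V1/T1 = P2V2/T2
V2 = P1V1T2/(T1P2)
= 3.2×2.9×402/(270×0.7)
= 19.738 L

19.738 L


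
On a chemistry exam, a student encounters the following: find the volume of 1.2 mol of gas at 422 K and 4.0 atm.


PV = nRT  (R = 0.08206 L·atm/(mol·K))
V = nRT/P = 1.2×0.08206×422/4.0
= 10.389 L

10.389 L


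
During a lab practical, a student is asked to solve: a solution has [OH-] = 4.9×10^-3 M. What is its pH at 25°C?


pOH = -log10([OH-]) = -log10(4.9×10^-3)
= 3 - log10(4.9) = 2.31
pH = 14 - pOH = 14 - 2.31 = 11.69

11.69


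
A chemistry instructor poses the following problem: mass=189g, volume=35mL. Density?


ρ = mass/volume
= 189/35
= 5.4 g/mL

5.4 g/mL


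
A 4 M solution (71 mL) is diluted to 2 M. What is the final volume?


C1V1 = C2V2
4 × 71 = 2 × V2
V2 = 284/2 = 142.0 mL

142.0 mL


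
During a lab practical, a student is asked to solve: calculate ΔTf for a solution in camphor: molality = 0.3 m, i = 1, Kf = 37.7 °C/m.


ΔTf = Kf × m × i
= 37.7 × 0.3 × 1
= 11.31 °C

11.31 °C


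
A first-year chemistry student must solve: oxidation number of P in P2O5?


2x + 5(-2) = 0, so x = +5
Oxidation number: +5

+5


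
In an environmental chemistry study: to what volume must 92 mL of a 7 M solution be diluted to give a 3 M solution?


C1V1 = C2V2
7 × 92 = 3 × V2
V2 = 644/3 = 214.67 mL

214.67 mL


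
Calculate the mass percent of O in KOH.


M(KOH) = 1×39.1 + 1×16.0 + 1×1.008 = 56.108 g/mol
Mass of O = 1 × 16.0 = 16.00 g/mol
% O = 16.00/56.108 × 100 = 28.52%

28.52%


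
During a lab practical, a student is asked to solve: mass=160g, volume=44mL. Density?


ρ = mass/volume
= 160/44
= 3.636 g/mL

3.636 g/mL


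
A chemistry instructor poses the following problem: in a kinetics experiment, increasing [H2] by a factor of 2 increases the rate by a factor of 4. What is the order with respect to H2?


rate ∝ [H2]^n
2^n = 4 → n = 2
Order in H2: 2

2


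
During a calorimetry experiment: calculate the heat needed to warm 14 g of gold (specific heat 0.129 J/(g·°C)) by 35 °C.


q = mcΔT = 14 × 0.129 × 35
= 63.21 J

63.21 J


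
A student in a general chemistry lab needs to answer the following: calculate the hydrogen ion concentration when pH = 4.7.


[H+] = 10^(-pH) = 10^(-4.7)
= 2.0×10^-5 M

2.0×10^-5 M


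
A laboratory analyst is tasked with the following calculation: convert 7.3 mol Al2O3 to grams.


M(Al2O3) = 101.96 g/mol
mass = n × M = 7.3 × 101.96 = 744.31 g

744.31 g


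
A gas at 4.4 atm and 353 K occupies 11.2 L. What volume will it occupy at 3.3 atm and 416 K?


P1V1/T1 = P2V2/T2
V2 = P1V1T2/(T1P2)
= 4.4×11.2×416/(353×3.3)
= 17.598 L

17.598 L


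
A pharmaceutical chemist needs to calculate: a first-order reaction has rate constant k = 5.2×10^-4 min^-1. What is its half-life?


t½ = ln2/k = 0.693147/(5.2×10^-4 min^-1)
= 1333 min

1333 min


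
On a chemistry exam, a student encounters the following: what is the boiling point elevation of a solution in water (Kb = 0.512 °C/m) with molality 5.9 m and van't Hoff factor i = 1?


ΔTb = Kb × m × i
= 0.512 × 5.9 × 1
= 3.0208 °C

3.0208 °C


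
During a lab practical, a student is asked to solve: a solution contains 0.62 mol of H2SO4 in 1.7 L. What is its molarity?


M = n/V = 0.62/1.7 = 0.365 mol/L

0.365 M


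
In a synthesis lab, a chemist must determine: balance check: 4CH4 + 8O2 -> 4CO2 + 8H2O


Equation: 4CH4 + 8O2 -> 4CO2 + 8H2O
Check atoms: C: 4=4, H: 16=16, O: 16=16
Balanced

Yes, balanced


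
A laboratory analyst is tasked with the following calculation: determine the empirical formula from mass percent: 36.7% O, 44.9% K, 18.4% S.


Assume 100 g sample. Moles of each element:
  O: 36.7/16.0 = 2.294 mol
  K: 44.9/39.1 = 1.148 mol
  S: 18.4/32.07 = 0.574 mol
Divide by smallest (0.574):
  O: 2.294/0.574 = 4.0
  K: 1.148/0.574 = 2.0
  S: 0.574/0.574 = 1.0
Empirical formula: K2SO4

K2SO4


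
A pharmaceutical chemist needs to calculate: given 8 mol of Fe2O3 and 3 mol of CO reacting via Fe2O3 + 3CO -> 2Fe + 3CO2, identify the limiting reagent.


Mole ratio available / coefficient:
  Fe2O3: 8/1 = 8.000
  CO: 3/3 = 1.000
Smaller ratio is limiting.

CO


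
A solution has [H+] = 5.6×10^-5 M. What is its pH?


pH = -log10([H+]) = -log10(5.6×10^-5)
= 5 - log10(5.6)
= 5 - 0.75
= 4.25

4.25


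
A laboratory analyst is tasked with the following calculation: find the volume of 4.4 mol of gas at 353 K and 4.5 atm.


PV = nRT  (R = 0.08206 L·atm/(mol·K))
V = nRT/P = 4.4×0.08206×353/4.5
= 28.323 L

28.323 L


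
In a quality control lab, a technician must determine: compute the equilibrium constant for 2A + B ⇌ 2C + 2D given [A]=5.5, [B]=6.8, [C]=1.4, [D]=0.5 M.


Kc = [C]^2[D]^2/([A]^2[B])
= (1.4^2 × 0.5^2)/(5.5^2 × 6.8^1)
= 0.49/205.7
= 0.002382

0.002382


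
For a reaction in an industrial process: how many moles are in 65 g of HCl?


M(HCl) = 36.46 g/mol
n = mass/M = 65/36.46 = 1.7828 mol

1.7828 mol


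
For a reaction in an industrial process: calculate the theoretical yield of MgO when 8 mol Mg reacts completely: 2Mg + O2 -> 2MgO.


Mole ratio MgO:Mg = 2:2
n(MgO) = 8 × 2/2 = 8.000 mol
mass = 8.000 × 40.31 = 322.48 g

322.48 g


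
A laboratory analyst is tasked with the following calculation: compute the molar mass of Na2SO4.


M(Na2SO4) = 2×22.99 + 1×32.07 + 4×16.0
= 45.98 + 32.07 + 64.0
= 142.05 g/mol

142.05 g/mol


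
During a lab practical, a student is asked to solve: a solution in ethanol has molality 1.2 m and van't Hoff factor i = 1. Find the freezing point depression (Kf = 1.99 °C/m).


ΔTf = Kf × m × i
= 1.99 × 1.2 × 1
= 2.388 °C

2.388 °C


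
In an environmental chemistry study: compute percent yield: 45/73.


% yield = actual/theoretical × 100
= 45/73 × 100
= 61.64%

61.64%


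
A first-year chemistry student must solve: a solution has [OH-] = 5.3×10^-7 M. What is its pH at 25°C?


pOH = -log10([OH-]) = -log10(5.3×10^-7)
= 7 - log10(5.3) = 6.28
pH = 14 - pOH = 14 - 6.28 = 7.72

7.72


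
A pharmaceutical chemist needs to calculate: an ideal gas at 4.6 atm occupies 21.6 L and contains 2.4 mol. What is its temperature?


PV = nRT  (R = 0.08206 L·atm/(mol·K))
T = PV/(nR) = 4.6×21.6/(2.4×0.08206)
= 99.36/0.196944
= 504.51 K

504.51 K


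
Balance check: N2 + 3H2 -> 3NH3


Equation: N2 + 3H2 -> 3NH3
Check atoms: H: 6≠9, N: 2≠3
Not balanced

No, not balanced


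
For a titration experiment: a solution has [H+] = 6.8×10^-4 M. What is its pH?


pH = -log10([H+]) = -log10(6.8×10^-4)
= 4 - log10(6.8)
= 4 - 0.83
= 3.17

3.17


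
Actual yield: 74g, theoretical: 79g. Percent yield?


% yield = actual/theoretical × 100
= 74/79 × 100
= 93.67%

93.67%


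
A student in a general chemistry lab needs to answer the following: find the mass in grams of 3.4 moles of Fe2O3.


M(Fe2O3) = 159.7 g/mol
mass = n × M = 3.4 × 159.7 = 542.98 g

542.98 g


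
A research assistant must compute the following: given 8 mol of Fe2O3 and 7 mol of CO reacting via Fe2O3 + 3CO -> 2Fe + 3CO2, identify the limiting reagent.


Mole ratio available / coefficient:
  Fe2O3: 8/1 = 8.000
  CO: 7/3 = 2.333
Smaller ratio is limiting.

CO


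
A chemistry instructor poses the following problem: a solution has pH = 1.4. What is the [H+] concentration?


[H+] = 10^(-pH) = 10^(-1.4)
= 3.98×10^-2 M

3.98×10^-2 M


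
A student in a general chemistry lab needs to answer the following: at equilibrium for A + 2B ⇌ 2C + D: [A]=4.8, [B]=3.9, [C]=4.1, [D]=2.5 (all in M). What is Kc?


Kc = [C]^2[D]/([A][B]^2)
= (4.1^2 × 2.5^1)/(4.8^1 × 3.9^2)
= 42.025/73.008
= 0.5756

0.5756


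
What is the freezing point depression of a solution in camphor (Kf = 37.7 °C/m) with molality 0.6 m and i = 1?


ΔTf = Kf × m × i
= 37.7 × 0.6 × 1
= 22.62 °C

22.62 °C


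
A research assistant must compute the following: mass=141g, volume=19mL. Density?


ρ = mass/volume
= 141/19
= 7.421 g/mL

7.421 g/mL


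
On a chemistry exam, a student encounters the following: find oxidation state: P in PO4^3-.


x + 4(-2) = -3, so x = +5
Oxidation number: +5

+5


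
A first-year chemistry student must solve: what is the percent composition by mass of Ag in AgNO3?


M(AgNO3) = 1×107.87 + 1×14.01 + 3×16.0 = 169.88 g/mol
Mass of Ag = 1 × 107.87 = 107.87 g/mol
% Ag = 107.87/169.88 × 100 = 63.50%

63.50%


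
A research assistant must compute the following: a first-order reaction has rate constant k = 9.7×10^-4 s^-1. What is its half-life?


t½ = ln2/k = 0.693147/(9.7×10^-4 s^-1)
= 714.6 s

714.6 s


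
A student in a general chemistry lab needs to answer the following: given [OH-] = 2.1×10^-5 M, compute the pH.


pOH = -log10([OH-]) = -log10(2.1×10^-5)
= 5 - log10(2.1) = 4.68
pH = 14 - pOH = 14 - 4.68 = 9.32

9.32


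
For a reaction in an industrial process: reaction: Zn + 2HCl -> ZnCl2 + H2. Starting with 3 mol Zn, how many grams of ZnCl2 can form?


Mole ratio ZnCl2:Zn = 1:1
n(ZnCl2) = 3 × 1/1 = 3.000 mol
mass = 3.000 × 136.28 = 408.84 g

408.84 g


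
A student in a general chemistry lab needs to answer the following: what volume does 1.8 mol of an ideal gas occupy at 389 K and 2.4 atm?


PV = nRT  (R = 0.08206 L·atm/(mol·K))
V = nRT/P = 1.8×0.08206×389/2.4
= 23.941 L

23.941 L


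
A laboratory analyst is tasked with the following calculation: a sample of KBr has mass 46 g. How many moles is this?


M(KBr) = 119.0 g/mol
n = mass/M = 46/119.0 = 0.3866 mol

0.3866 mol


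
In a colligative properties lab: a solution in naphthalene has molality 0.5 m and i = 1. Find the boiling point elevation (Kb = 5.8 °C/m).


ΔTb = Kb × m × i
= 5.8 × 0.5 × 1
= 2.9 °C

2.9 °C


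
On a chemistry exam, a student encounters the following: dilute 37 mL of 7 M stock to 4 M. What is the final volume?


C1V1 = C2V2
7 × 37 = 4 × V2
V2 = 259/4 = 64.75 mL

64.75 mL


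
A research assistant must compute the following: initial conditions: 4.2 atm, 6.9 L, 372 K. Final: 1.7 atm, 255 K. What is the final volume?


P1V1/T1 = P2V2/T2
V2 = P1V1T2/(T1P2)
= 4.2×6.9×255/(372×1.7)
= 11.685 L

11.685 L


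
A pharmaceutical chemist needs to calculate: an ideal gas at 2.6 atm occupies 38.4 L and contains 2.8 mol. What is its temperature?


PV = nRT  (R = 0.08206 L·atm/(mol·K))
T = PV/(nR) = 2.6×38.4/(2.8×0.08206)
= 99.84/0.229768
= 434.53 K

434.53 K


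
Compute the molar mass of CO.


M(CO) = 1×12.01 + 1×16.0
= 12.01 + 16.0
= 28.01 g/mol

28.01 g/mol


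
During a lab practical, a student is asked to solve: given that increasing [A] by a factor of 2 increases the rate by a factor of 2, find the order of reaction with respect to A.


rate ∝ [A]^n
2^n = 2 → n = 1
Order in A: 1

1


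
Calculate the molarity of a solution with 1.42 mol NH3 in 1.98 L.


M = n/V = 1.42/1.98 = 0.717 mol/L

0.717 M


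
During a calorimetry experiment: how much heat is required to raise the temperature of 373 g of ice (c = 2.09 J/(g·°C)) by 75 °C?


q = mcΔT = 373 × 2.09 × 75
= 58467.75 J

58467.75 J


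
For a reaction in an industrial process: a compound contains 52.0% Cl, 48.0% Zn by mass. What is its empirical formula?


Assume 100 g sample. Moles of each element:
  Cl: 52.0/35.45 = 1.467 mol
  Zn: 48.0/65.38 = 0.734 mol
Divide by smallest (0.734):
  Cl: 1.467/0.734 = 2.0
  Zn: 0.734/0.734 = 1.0
Empirical formula: ZnCl2

ZnCl2


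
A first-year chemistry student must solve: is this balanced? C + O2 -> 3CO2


Equation: C + O2 -> 3CO2
Check atoms: C: 1≠3, O: 2≠6
Not balanced

No, not balanced


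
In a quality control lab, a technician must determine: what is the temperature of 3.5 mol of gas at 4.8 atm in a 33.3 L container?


PV = nRT  (R = 0.08206 L·atm/(mol·K))
T = PV/(nR) = 4.8×33.3/(3.5×0.08206)
= 159.84/0.287210
= 556.53 K

556.53 K


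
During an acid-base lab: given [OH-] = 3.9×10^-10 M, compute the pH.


pOH = -log10([OH-]) = -log10(3.9×10^-10)
= 10 - log10(3.9) = 9.41
pH = 14 - pOH = 14 - 9.41 = 4.59

4.59


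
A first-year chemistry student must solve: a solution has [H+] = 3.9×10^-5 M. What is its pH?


pH = -log10([H+]) = -log10(3.9×10^-5)
= 5 - log10(3.9)
= 5 - 0.59
= 4.41

4.41


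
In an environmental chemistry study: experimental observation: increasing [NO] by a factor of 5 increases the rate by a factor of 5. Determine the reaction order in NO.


rate ∝ [NO]^n
5^n = 5 → n = 1
Order in NO: 1

1


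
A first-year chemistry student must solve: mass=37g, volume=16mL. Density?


ρ = mass/volume
= 37/16
= 2.312 g/mL

2.312 g/mL


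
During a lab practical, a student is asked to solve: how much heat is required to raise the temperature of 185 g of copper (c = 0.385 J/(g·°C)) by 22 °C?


q = mcΔT = 185 × 0.385 × 22
= 1566.95 J

1566.95 J


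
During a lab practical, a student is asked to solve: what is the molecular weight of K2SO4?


M(K2SO4) = 2×39.1 + 1×32.07 + 4×16.0
= 78.2 + 32.07 + 64.0
= 174.27 g/mol

174.27 g/mol


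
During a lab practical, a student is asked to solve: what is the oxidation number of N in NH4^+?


x + 4(+1) = +1, so x = -3
Oxidation number: -3

-3


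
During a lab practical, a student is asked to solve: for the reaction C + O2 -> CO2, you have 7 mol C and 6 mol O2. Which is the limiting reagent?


Mole ratio available / coefficient:
  C: 7/1 = 7.000
  O2: 6/1 = 6.000
Smaller ratio is limiting.

O2


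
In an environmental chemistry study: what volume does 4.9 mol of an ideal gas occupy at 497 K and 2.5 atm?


PV = nRT  (R = 0.08206 L·atm/(mol·K))
V = nRT/P = 4.9×0.08206×497/2.5
= 79.936 L

79.936 L


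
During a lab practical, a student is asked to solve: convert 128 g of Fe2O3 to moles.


M(Fe2O3) = 159.7 g/mol
n = mass/M = 128/159.7 = 0.8015 mol

0.8015 mol


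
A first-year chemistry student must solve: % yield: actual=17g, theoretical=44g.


% yield = actual/theoretical × 100
= 17/44 × 100
= 38.64%

38.64%


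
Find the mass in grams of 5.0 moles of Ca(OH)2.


M(Ca(OH)2) = 74.1 g/mol
mass = n × M = 5.0 × 74.1 = 370.50 g

370.50 g


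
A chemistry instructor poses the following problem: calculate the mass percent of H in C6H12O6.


M(C6H12O6) = 6×12.01 + 12×1.008 + 6×16.0 = 180.156 g/mol
Mass of H = 12 × 1.008 = 12.096 g/mol
% H = 12.096/180.156 × 100 = 6.71%

6.71%


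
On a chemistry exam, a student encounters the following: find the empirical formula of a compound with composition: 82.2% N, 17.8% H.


Assume 100 g sample. Moles of each element:
  N: 82.2/14.01 = 5.867 mol
  H: 17.8/1.008 = 17.659 mol
Divide by smallest (5.867):
  N: 5.867/5.867 = 1.0
  H: 17.659/5.867 = 3.01
Empirical formula: NH3

NH3


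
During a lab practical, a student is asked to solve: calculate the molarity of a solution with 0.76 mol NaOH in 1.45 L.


M = n/V = 0.76/1.45 = 0.524 mol/L

0.524 M


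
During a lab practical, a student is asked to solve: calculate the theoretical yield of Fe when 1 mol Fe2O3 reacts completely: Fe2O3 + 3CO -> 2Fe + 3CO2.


Mole ratio Fe:Fe2O3 = 2:1
n(Fe) = 1 × 2/1 = 2.000 mol
mass = 2.000 × 55.85 = 111.7 g

111.7 g


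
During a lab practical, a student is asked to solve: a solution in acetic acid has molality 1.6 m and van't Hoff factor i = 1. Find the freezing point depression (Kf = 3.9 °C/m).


ΔTf = Kf × m × i
= 3.9 × 1.6 × 1
= 6.24 °C

6.24 °C


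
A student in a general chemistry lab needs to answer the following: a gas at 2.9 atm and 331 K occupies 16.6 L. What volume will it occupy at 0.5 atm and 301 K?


P1V1/T1 = P2V2/T2
V2 = P1V1T2/(T1P2)
= 2.9×16.6×301/(331×0.5)
= 87.554 L

87.554 L


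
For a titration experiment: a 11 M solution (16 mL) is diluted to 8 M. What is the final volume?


C1V1 = C2V2
11 × 16 = 8 × V2
V2 = 176/8 = 22.0 mL

22.0 mL


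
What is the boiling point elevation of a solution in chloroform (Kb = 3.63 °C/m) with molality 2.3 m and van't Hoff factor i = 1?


ΔTb = Kb × m × i
= 3.63 × 2.3 × 1
= 8.349 °C

8.349 °C


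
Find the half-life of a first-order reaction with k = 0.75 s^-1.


t½ = ln2/k = 0.693147/(0.75 s^-1)
= 0.9242 s

0.9242 s


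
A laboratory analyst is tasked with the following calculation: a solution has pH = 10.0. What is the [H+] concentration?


[H+] = 10^(-pH) = 10^(-10.0)
= 1.0×10^-10 M

1.0×10^-10 M


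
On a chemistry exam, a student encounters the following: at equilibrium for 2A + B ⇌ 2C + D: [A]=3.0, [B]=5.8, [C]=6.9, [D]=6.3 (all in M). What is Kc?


Kc = [C]^2[D]/([A]^2[B])
= (6.9^2 × 6.3^1)/(3.0^2 × 5.8^1)
= 299.943/52.2
= 5.746

5.746


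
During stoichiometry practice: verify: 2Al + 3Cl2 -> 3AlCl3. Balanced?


Equation: 2Al + 3Cl2 -> 3AlCl3
Check atoms: Al: 2≠3, Cl: 6≠9
Not balanced

No, not balanced


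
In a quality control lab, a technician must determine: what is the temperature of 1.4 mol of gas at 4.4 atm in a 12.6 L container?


PV = nRT  (R = 0.08206 L·atm/(mol·K))
T = PV/(nR) = 4.4×12.6/(1.4×0.08206)
= 55.44/0.114884
= 482.57 K

482.57 K


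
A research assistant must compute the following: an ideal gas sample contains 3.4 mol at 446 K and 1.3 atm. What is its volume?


PV = nRT  (R = 0.08206 L·atm/(mol·K))
V = nRT/P = 3.4×0.08206×446/1.3
= 95.72 L

95.72 L


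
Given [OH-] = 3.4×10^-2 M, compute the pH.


pOH = -log10([OH-]) = -log10(3.4×10^-2)
= 2 - log10(3.4) = 1.47
pH = 14 - pOH = 14 - 1.47 = 12.53

12.53


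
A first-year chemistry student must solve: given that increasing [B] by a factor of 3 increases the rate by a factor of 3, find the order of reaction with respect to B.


rate ∝ [B]^n
3^n = 3 → n = 1
Order in B: 1

1


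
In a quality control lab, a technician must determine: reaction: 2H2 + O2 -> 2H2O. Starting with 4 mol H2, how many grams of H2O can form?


Mole ratio H2O:H2 = 2:2
n(H2O) = 4 × 2/2 = 4.000 mol
mass = 4.000 × 18.02 = 72.08 g

72.08 g


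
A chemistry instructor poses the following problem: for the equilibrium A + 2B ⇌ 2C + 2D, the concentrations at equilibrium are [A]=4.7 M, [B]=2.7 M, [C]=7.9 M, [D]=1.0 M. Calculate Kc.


Kc = [C]^2[D]^2/([A][B]^2)
= (7.9^2 × 1.0^2)/(4.7^1 × 2.7^2)
= 62.41/34.263
= 1.821

1.821


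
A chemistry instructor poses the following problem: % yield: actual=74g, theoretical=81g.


% yield = actual/theoretical × 100
= 74/81 × 100
= 91.36%

91.36%


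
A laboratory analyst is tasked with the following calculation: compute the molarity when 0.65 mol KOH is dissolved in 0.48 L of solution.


M = n/V = 0.65/0.48 = 1.354 mol/L

1.354 M


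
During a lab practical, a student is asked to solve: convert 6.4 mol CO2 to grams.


M(CO2) = 44.01 g/mol
mass = n × M = 6.4 × 44.01 = 281.66 g

281.66 g


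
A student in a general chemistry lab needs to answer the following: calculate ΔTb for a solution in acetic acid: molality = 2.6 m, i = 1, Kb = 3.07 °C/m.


ΔTb = Kb × m × i
= 3.07 × 2.6 × 1
= 7.982 °C

7.982 °C


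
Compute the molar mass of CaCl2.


M(CaCl2) = 1×40.08 + 2×35.45
= 40.08 + 70.9
= 110.98 g/mol

110.98 g/mol


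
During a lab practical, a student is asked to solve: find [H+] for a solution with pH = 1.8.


[H+] = 10^(-pH) = 10^(-1.8)
= 1.58×10^-2 M

1.58×10^-2 M


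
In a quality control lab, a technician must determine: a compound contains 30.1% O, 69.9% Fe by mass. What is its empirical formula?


Assume 100 g sample. Moles of each element:
  O: 30.1/16.0 = 1.881 mol
  Fe: 69.9/55.85 = 1.252 mol
Divide by smallest (1.252):
  O: 1.881/1.252 = 1.5
  Fe: 1.252/1.252 = 1.0
Multiply all ratios by 2 to obtain whole numbers.
Empirical formula: Fe2O3

Fe2O3
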